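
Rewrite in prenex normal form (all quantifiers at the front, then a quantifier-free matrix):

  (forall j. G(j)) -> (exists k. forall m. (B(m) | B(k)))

Eliminate → and ↔ using ¬ and ∨.
  ~(forall j. G(j)) | (exists k. forall m. (B(m) | B(k)))
Drive negations inward (¬∀x A ≡ ∃x ¬A, ¬∃x A ≡ ∀x ¬A, De Morgan for ∧/∨):
  (exists j. ~G(j)) | (exists k. forall m. (B(m) | B(k)))
All bound variables are already distinct, so no renaming is needed.
Extract every quantifier outward, since the variables are now distinct and don't occur free across branches:
  exists j. exists k. forall m. (~G(j) | B(m) | B(k))

exists j. exists k. forall m. (~G(j) | B(m) | B(k))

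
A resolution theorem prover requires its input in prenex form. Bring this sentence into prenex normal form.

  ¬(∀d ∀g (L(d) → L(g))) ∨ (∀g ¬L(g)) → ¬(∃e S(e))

∀d ∀g ∃u1 ∀e ((¬L(d) ∨ L(g)) ∧ L(u1) ∨ ¬S(e))

Rewrite implications/biconditionals: A → B as ¬A ∨ B.
  ¬(¬(∀d ∀g (¬L(d) ∨ L(g))) ∨ (∀g ¬L(g))) ∨ ¬(∃e S(e))
Drive negations inward (¬∀x A ≡ ∃x ¬A, ¬∃x A ≡ ∀x ¬A, De Morgan for ∧/∨):
  (∀d ∀g (¬L(d) ∨ L(g))) ∧ (∃g L(g)) ∨ (∀e ¬S(e))
Give each quantifier a distinct variable: g↦u1.
  (∀d ∀g (¬L(d) ∨ L(g))) ∧ (∃u1 L(u1)) ∨ (∀e ¬S(e))
Extract every quantifier outward, since the variables are now distinct and don't occur free across branches:
  ∀d ∀g ∃u1 ∀e ((¬L(d) ∨ L(g)) ∧ L(u1) ∨ ¬S(e))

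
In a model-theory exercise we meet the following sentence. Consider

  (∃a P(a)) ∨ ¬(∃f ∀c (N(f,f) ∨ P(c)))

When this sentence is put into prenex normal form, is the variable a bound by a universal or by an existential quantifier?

existential

Drive negations inward (¬∀x A ≡ ∃x ¬A, ¬∃x A ≡ ∀x ¬A, De Morgan for ∧/∨):
  (∃a P(a)) ∨ (∀f ∃c (¬N(f,f) ∧ ¬P(c)))
All bound variables are already distinct, so no renaming is needed.
Extract every quantifier outward, since the variables are now distinct and don't occur free across branches:
  ∃a ∀f ∃c (P(a) ∨ ¬N(f,f) ∧ ¬P(c))
The quantifier ∃a sits under an even number of negations, so it remains existential.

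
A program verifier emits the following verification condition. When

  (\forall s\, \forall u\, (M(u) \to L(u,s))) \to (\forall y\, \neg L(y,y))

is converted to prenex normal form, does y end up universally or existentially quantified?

Eliminate → and ↔ using ¬ and ∨.
  \neg (\forall s\, \forall u\, (\neg M(u) \lor L(u,s))) \lor (\forall y\, \neg L(y,y))
Push ¬ through the quantifiers and connectives to reach negation normal form:
  (\exists s\, \exists u\, (M(u) \land \neg L(u,s))) \lor (\forall y\, \neg L(y,y))
All bound variables are already distinct, so no renaming is needed.
Finally move all quantifiers to the prefix:
  \exists s\, \exists u\, \forall y\, (M(u) \land \neg L(u,s) \lor \neg L(y,y))
The quantifier \forall y sits under an even number of negations (counting the antecedent side of each →), so it remains universal.

universal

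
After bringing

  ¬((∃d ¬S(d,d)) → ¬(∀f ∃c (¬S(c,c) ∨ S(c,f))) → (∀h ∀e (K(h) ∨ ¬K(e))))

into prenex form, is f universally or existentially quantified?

existential

Rewrite implications/biconditionals: A → B as ¬A ∨ B.
  ¬(¬(∃d ¬S(d,d)) ∨ ¬¬(∀f ∃c (¬S(c,c) ∨ S(c,f))) ∨ (∀h ∀e (K(h) ∨ ¬K(e))))
Push ¬ through the quantifiers and connectives to reach negation normal form:
  (∃d ¬S(d,d)) ∧ (∃f ∀c (S(c,c) ∧ ¬S(c,f))) ∧ (∃h ∃e (¬K(h) ∧ K(e)))
Pull the quantifiers to the front (each side's bound variable is not free in the other side):
  ∃d ∃f ∀c ∃h ∃e (¬S(d,d) ∧ S(c,c) ∧ ¬S(c,f) ∧ ¬K(h) ∧ K(e))
The quantifier ∀f sits under an odd number of negations (counting the antecedent side of each →), so it flips to ∃f.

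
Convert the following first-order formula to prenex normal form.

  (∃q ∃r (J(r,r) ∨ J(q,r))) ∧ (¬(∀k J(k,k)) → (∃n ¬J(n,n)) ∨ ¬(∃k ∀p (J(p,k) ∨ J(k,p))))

Eliminate → and ↔ using ¬ and ∨.
  (∃q ∃r (J(r,r) ∨ J(q,r))) ∧ (¬¬(∀k J(k,k)) ∨ (∃n ¬J(n,n)) ∨ ¬(∃k ∀p (J(p,k) ∨ J(k,p))))
Push ¬ through the quantifiers and connectives to reach negation normal form:
  (∃q ∃r (J(r,r) ∨ J(q,r))) ∧ ((∀k J(k,k)) ∨ (∃n ¬J(n,n)) ∨ (∀k ∃p (¬J(p,k) ∧ ¬J(k,p))))
Give each quantifier a distinct variable: k↦w.
  (∃q ∃r (J(r,r) ∨ J(q,r))) ∧ ((∀k J(k,k)) ∨ (∃n ¬J(n,n)) ∨ (∀w ∃p (¬J(p,w) ∧ ¬J(w,p))))
Extract every quantifier outward, since the variables are now distinct and don't occur free across branches:
  ∃q ∃r ∀k ∃n ∀w ∃p ((J(r,r) ∨ J(q,r)) ∧ (J(k,k) ∨ ¬J(n,n) ∨ ¬J(p,w) ∧ ¬J(w,p)))

∃q ∃r ∀k ∃n ∀w ∃p ((J(r,r) ∨ J(q,r)) ∧ (J(k,k) ∨ ¬J(n,n) ∨ ¬J(p,w) ∧ ¬J(w,p)))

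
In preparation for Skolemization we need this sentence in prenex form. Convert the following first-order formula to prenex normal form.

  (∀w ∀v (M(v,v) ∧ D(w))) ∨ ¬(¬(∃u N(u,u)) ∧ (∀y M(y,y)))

∀w ∀v ∃u ∃y (M(v,v) ∧ D(w) ∨ N(u,u) ∨ ¬M(y,y))

Push ¬ through the quantifiers and connectives to reach negation normal form:
  (∀w ∀v (M(v,v) ∧ D(w))) ∨ (∃u N(u,u)) ∨ (∃y ¬M(y,y))
All bound variables are already distinct, so no renaming is needed.
Finally move all quantifiers to the prefix:
  ∀w ∀v ∃u ∃y (M(v,v) ∧ D(w) ∨ N(u,u) ∨ ¬M(y,y))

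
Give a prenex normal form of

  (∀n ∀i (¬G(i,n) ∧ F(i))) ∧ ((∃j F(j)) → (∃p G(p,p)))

Eliminate → and ↔ using ¬ and ∨.
  (∀n ∀i (¬G(i,n) ∧ F(i))) ∧ (¬(∃j F(j)) ∨ (∃p G(p,p)))
Move each ¬ inward, flipping quantifiers it crosses:
  (∀n ∀i (¬G(i,n) ∧ F(i))) ∧ ((∀j ¬F(j)) ∨ (∃p G(p,p)))
All bound variables are already distinct, so no renaming is needed.
Finally move all quantifiers to the prefix:
  ∀n ∀i ∀j ∃p (¬G(i,n) ∧ F(i) ∧ (¬F(j) ∨ G(p,p)))

∀n ∀i ∀j ∃p (¬G(i,n) ∧ F(i) ∧ (¬F(j) ∨ G(p,p)))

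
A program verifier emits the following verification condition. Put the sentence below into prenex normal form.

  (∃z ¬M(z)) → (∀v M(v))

Rewrite implications/biconditionals: A → B as ¬A ∨ B.
  ¬(∃z ¬M(z)) ∨ (∀v M(v))
Drive negations inward (¬∀x A ≡ ∃x ¬A, ¬∃x A ≡ ∀x ¬A, De Morgan for ∧/∨):
  (∀z M(z)) ∨ (∀v M(v))
Finally move all quantifiers to the prefix:
  ∀z ∀v (M(z) ∨ M(v))

∀z ∀v (M(z) ∨ M(v))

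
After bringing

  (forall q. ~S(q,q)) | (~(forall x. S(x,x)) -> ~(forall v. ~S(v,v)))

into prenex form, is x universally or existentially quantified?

universal

Rewrite implications/biconditionals: A → B as ¬A ∨ B.
  (forall q. ~S(q,q)) | ~~(forall x. S(x,x)) | ~(forall v. ~S(v,v))
Move each ¬ inward, flipping quantifiers it crosses:
  (forall q. ~S(q,q)) | (forall x. S(x,x)) | (exists v. S(v,v))
Extract every quantifier outward, since the variables are now distinct and don't occur free across branches:
  forall q. forall x. exists v. (~S(q,q) | S(x,x) | S(v,v))
The quantifier forall x sits under an even number of negations (counting the antecedent side of each →), so it remains universal.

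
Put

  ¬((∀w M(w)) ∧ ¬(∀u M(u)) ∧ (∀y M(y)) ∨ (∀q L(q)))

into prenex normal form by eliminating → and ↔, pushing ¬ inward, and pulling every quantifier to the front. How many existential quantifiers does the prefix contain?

3

Push ¬ through the quantifiers and connectives to reach negation normal form:
  ((∃w ¬M(w)) ∨ (∀u M(u)) ∨ (∃y ¬M(y))) ∧ (∃q ¬L(q))
All bound variables are already distinct, so no renaming is needed.
Finally move all quantifiers to the prefix:
  ∃w ∀u ∃y ∃q ((¬M(w) ∨ M(u) ∨ ¬M(y)) ∧ ¬L(q))
The prefix is ∃w ∀u ∃y ∃q: 1 universal, 3 existential.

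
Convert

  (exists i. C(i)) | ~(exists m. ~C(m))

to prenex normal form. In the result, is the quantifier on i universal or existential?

Move each ¬ inward, flipping quantifiers it crosses:
  (exists i. C(i)) | (forall m. C(m))
Extract every quantifier outward, since the variables are now distinct and don't occur free across branches:
  exists i. forall m. (C(i) | C(m))
The quantifier exists i sits under an even number of negations, so it remains existential.

existential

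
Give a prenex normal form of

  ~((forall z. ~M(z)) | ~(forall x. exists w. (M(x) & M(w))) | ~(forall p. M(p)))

exists z. forall x. exists w. forall p. (M(z) & M(x) & M(w) & M(p))

Push ¬ through the quantifiers and connectives to reach negation normal form:
  (exists z. M(z)) & (forall x. exists w. (M(x) & M(w))) & (forall p. M(p))
Pull the quantifiers to the front (each side's bound variable is not free in the other side):
  exists z. forall x. exists w. forall p. (M(z) & M(x) & M(w) & M(p))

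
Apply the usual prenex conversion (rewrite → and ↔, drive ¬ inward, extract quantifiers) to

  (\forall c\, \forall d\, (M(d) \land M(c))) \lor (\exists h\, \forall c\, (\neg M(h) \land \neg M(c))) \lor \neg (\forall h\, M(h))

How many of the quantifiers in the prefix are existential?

Push ¬ through the quantifiers and connectives to reach negation normal form:
  (\forall c\, \forall d\, (M(d) \land M(c))) \lor (\exists h\, \forall c\, (\neg M(h) \land \neg M(c))) \lor (\exists h\, \neg M(h))
Give each quantifier a distinct variable: c↦t, h↦x.
  (\forall c\, \forall d\, (M(d) \land M(c))) \lor (\exists h\, \forall t\, (\neg M(h) \land \neg M(t))) \lor (\exists x\, \neg M(x))
Finally move all quantifiers to the prefix:
  \forall c\, \forall d\, \exists h\, \forall t\, \exists x\, (M(d) \land M(c) \lor \neg M(h) \land \neg M(t) \lor \neg M(x))
The prefix is \forall c \forall d \exists h \forall t \exists x: 3 universal, 2 existential.

2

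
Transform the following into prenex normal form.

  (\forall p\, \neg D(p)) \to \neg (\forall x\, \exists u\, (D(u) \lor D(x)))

\exists p\, \exists x\, \forall u\, (D(p) \lor \neg D(u) \land \neg D(x))

First replace A → B with ¬A ∨ B.
  \neg (\forall p\, \neg D(p)) \lor \neg (\forall x\, \exists u\, (D(u) \lor D(x)))
Drive negations inward (¬∀x A ≡ ∃x ¬A, ¬∃x A ≡ ∀x ¬A, De Morgan for ∧/∨):
  (\exists p\, D(p)) \lor (\exists x\, \forall u\, (\neg D(u) \land \neg D(x)))
All bound variables are already distinct, so no renaming is needed.
Finally move all quantifiers to the prefix:
  \exists p\, \exists x\, \forall u\, (D(p) \lor \neg D(u) \land \neg D(x))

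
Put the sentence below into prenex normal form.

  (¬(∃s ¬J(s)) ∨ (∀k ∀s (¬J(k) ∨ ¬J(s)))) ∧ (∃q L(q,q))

Move each ¬ inward, flipping quantifiers it crosses:
  ((∀s J(s)) ∨ (∀k ∀s (¬J(k) ∨ ¬J(s)))) ∧ (∃q L(q,q))
Give each quantifier a distinct variable: s↦c.
  ((∀s J(s)) ∨ (∀k ∀c (¬J(k) ∨ ¬J(c)))) ∧ (∃q L(q,q))
Extract every quantifier outward, since the variables are now distinct and don't occur free across branches:
  ∀s ∀k ∀c ∃q ((J(s) ∨ ¬J(k) ∨ ¬J(c)) ∧ L(q,q))

∀s ∀k ∀c ∃q ((J(s) ∨ ¬J(k) ∨ ¬J(c)) ∧ L(q,q))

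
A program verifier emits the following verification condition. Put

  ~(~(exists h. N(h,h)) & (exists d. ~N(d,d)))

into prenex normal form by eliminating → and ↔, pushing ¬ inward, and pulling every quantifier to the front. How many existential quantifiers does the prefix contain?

Move each ¬ inward, flipping quantifiers it crosses:
  (exists h. N(h,h)) | (forall d. N(d,d))
All bound variables are already distinct, so no renaming is needed.
Pull the quantifiers to the front (each side's bound variable is not free in the other side):
  exists h. forall d. (N(h,h) | N(d,d))
The prefix is exists h forall d: 1 universal, 1 existential.

1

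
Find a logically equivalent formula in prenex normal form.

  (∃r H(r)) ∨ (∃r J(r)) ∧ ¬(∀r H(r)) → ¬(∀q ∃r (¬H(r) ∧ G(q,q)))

Rewrite implications/biconditionals: A → B as ¬A ∨ B.
  ¬((∃r H(r)) ∨ (∃r J(r)) ∧ ¬(∀r H(r))) ∨ ¬(∀q ∃r (¬H(r) ∧ G(q,q)))
Push ¬ through the quantifiers and connectives to reach negation normal form:
  (∀r ¬H(r)) ∧ ((∀r ¬J(r)) ∨ (∀r H(r))) ∨ (∃q ∀r (H(r) ∨ ¬G(q,q)))
Rename bound variables to avoid capture: r↦x, r↦y1, r↦p.
  (∀r ¬H(r)) ∧ ((∀x ¬J(x)) ∨ (∀y1 H(y1))) ∨ (∃q ∀p (H(p) ∨ ¬G(q,q)))
Finally move all quantifiers to the prefix:
  ∀r ∀x ∀y1 ∃q ∀p (¬H(r) ∧ (¬J(x) ∨ H(y1)) ∨ H(p) ∨ ¬G(q,q))

∀r ∀x ∀y1 ∃q ∀p (¬H(r) ∧ (¬J(x) ∨ H(y1)) ∨ H(p) ∨ ¬G(q,q))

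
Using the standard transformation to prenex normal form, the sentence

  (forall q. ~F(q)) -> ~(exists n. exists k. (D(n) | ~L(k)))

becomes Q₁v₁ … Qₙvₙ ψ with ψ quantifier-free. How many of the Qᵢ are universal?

2

Eliminate → and ↔ using ¬ and ∨.
  ~(forall q. ~F(q)) | ~(exists n. exists k. (D(n) | ~L(k)))
Move each ¬ inward, flipping quantifiers it crosses:
  (exists q. F(q)) | (forall n. forall k. (~D(n) & L(k)))
All bound variables are already distinct, so no renaming is needed.
Finally move all quantifiers to the prefix:
  exists q. forall n. forall k. (F(q) | ~D(n) & L(k))
The prefix is exists q forall n forall k: 2 universal, 1 existential.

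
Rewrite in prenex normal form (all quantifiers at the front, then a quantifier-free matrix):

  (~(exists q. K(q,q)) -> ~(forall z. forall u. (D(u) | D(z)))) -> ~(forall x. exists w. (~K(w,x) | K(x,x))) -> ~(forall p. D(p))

forall q. forall z. forall u. forall x. exists w. exists p. (~K(q,q) & (D(u) | D(z)) | ~K(w,x) | K(x,x) | ~D(p))

First replace A → B with ¬A ∨ B.
  ~(~~(exists q. K(q,q)) | ~(forall z. forall u. (D(u) | D(z)))) | ~~(forall x. exists w. (~K(w,x) | K(x,x))) | ~(forall p. D(p))
Drive negations inward (¬∀x A ≡ ∃x ¬A, ¬∃x A ≡ ∀x ¬A, De Morgan for ∧/∨):
  (forall q. ~K(q,q)) & (forall z. forall u. (D(u) | D(z))) | (forall x. exists w. (~K(w,x) | K(x,x))) | (exists p. ~D(p))
Finally move all quantifiers to the prefix:
  forall q. forall z. forall u. forall x. exists w. exists p. (~K(q,q) & (D(u) | D(z)) | ~K(w,x) | K(x,x) | ~D(p))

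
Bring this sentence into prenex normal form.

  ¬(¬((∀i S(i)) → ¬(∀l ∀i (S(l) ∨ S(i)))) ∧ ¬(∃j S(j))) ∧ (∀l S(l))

∃i ∃l ∃s ∃j ∀q ((¬S(i) ∨ ¬S(l) ∧ ¬S(s) ∨ S(j)) ∧ S(q))

Eliminate → and ↔ using ¬ and ∨.
  ¬(¬(¬(∀i S(i)) ∨ ¬(∀l ∀i (S(l) ∨ S(i)))) ∧ ¬(∃j S(j))) ∧ (∀l S(l))
Drive negations inward (¬∀x A ≡ ∃x ¬A, ¬∃x A ≡ ∀x ¬A, De Morgan for ∧/∨):
  ((∃i ¬S(i)) ∨ (∃l ∃i (¬S(l) ∧ ¬S(i))) ∨ (∃j S(j))) ∧ (∀l S(l))
Give each quantifier a distinct variable: i↦s, l↦q.
  ((∃i ¬S(i)) ∨ (∃l ∃s (¬S(l) ∧ ¬S(s))) ∨ (∃j S(j))) ∧ (∀q S(q))
Extract every quantifier outward, since the variables are now distinct and don't occur free across branches:
  ∃i ∃l ∃s ∃j ∀q ((¬S(i) ∨ ¬S(l) ∧ ¬S(s) ∨ S(j)) ∧ S(q))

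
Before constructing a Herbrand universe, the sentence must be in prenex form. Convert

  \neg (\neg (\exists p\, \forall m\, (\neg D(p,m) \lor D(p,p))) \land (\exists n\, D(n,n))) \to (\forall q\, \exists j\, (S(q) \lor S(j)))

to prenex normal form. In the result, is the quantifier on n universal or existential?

Eliminate → and ↔ using ¬ and ∨.
  \neg \neg (\neg (\exists p\, \forall m\, (\neg D(p,m) \lor D(p,p))) \land (\exists n\, D(n,n))) \lor (\forall q\, \exists j\, (S(q) \lor S(j)))
Drive negations inward (¬∀x A ≡ ∃x ¬A, ¬∃x A ≡ ∀x ¬A, De Morgan for ∧/∨):
  (\forall p\, \exists m\, (D(p,m) \land \neg D(p,p))) \land (\exists n\, D(n,n)) \lor (\forall q\, \exists j\, (S(q) \lor S(j)))
Pull the quantifiers to the front (each side's bound variable is not free in the other side):
  \forall p\, \exists m\, \exists n\, \forall q\, \exists j\, (D(p,m) \land \neg D(p,p) \land D(n,n) \lor S(q) \lor S(j))
The quantifier \exists n sits under an even number of negations (counting the antecedent side of each →), so it remains existential.

existential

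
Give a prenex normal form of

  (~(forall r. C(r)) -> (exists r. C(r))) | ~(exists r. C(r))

forall r. exists y. forall u1. (C(r) | C(y) | ~C(u1))

First replace A → B with ¬A ∨ B.
  ~~(forall r. C(r)) | (exists r. C(r)) | ~(exists r. C(r))
Drive negations inward (¬∀x A ≡ ∃x ¬A, ¬∃x A ≡ ∀x ¬A, De Morgan for ∧/∨):
  (forall r. C(r)) | (exists r. C(r)) | (forall r. ~C(r))
Give each quantifier a distinct variable: r↦y, r↦u1.
  (forall r. C(r)) | (exists y. C(y)) | (forall u1. ~C(u1))
Pull the quantifiers to the front (each side's bound variable is not free in the other side):
  forall r. exists y. forall u1. (C(r) | C(y) | ~C(u1))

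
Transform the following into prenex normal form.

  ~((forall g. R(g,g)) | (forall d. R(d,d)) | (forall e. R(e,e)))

exists g. exists d. exists e. (~R(g,g) & ~R(d,d) & ~R(e,e))

Push ¬ through the quantifiers and connectives to reach negation normal form:
  (exists g. ~R(g,g)) & (exists d. ~R(d,d)) & (exists e. ~R(e,e))
All bound variables are already distinct, so no renaming is needed.
Pull the quantifiers to the front (each side's bound variable is not free in the other side):
  exists g. exists d. exists e. (~R(g,g) & ~R(d,d) & ~R(e,e))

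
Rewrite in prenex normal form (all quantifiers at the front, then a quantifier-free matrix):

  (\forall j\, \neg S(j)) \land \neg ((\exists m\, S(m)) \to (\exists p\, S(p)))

Rewrite implications/biconditionals: A → B as ¬A ∨ B.
  (\forall j\, \neg S(j)) \land \neg (\neg (\exists m\, S(m)) \lor (\exists p\, S(p)))
Move each ¬ inward, flipping quantifiers it crosses:
  (\forall j\, \neg S(j)) \land (\exists m\, S(m)) \land (\forall p\, \neg S(p))
All bound variables are already distinct, so no renaming is needed.
Finally move all quantifiers to the prefix:
  \forall j\, \exists m\, \forall p\, (\neg S(j) \land S(m) \land \neg S(p))

\forall j\, \exists m\, \forall p\, (\neg S(j) \land S(m) \land \neg S(p))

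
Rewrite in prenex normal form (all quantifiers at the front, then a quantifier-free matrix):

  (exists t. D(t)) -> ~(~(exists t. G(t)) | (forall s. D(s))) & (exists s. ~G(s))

Eliminate → and ↔ using ¬ and ∨.
  ~(exists t. D(t)) | ~(~(exists t. G(t)) | (forall s. D(s))) & (exists s. ~G(s))
Drive negations inward (¬∀x A ≡ ∃x ¬A, ¬∃x A ≡ ∀x ¬A, De Morgan for ∧/∨):
  (forall t. ~D(t)) | (exists t. G(t)) & (exists s. ~D(s)) & (exists s. ~G(s))
Standardize variables apart so no two quantifiers bind the same name: t↦q, s↦w1.
  (forall t. ~D(t)) | (exists q. G(q)) & (exists s. ~D(s)) & (exists w1. ~G(w1))
Pull the quantifiers to the front (each side's bound variable is not free in the other side):
  forall t. exists q. exists s. exists w1. (~D(t) | G(q) & ~D(s) & ~G(w1))

forall t. exists q. exists s. exists w1. (~D(t) | G(q) & ~D(s) & ~G(w1))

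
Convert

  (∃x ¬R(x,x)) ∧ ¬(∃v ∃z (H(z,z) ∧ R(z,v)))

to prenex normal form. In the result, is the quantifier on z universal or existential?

universal

Push ¬ through the quantifiers and connectives to reach negation normal form:
  (∃x ¬R(x,x)) ∧ (∀v ∀z (¬H(z,z) ∨ ¬R(z,v)))
All bound variables are already distinct, so no renaming is needed.
Pull the quantifiers to the front (each side's bound variable is not free in the other side):
  ∃x ∀v ∀z (¬R(x,x) ∧ (¬H(z,z) ∨ ¬R(z,v)))
The quantifier ∃z sits under an odd number of negations, so it flips to ∀z.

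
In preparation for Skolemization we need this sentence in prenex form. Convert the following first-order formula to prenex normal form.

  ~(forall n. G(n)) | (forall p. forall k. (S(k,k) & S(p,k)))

exists n. forall p. forall k. (~G(n) | S(k,k) & S(p,k))

Drive negations inward (¬∀x A ≡ ∃x ¬A, ¬∃x A ≡ ∀x ¬A, De Morgan for ∧/∨):
  (exists n. ~G(n)) | (forall p. forall k. (S(k,k) & S(p,k)))
Finally move all quantifiers to the prefix:
  exists n. forall p. forall k. (~G(n) | S(k,k) & S(p,k))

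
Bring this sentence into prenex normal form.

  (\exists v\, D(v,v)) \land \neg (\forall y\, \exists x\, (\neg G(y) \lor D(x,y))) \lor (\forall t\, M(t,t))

Drive negations inward (¬∀x A ≡ ∃x ¬A, ¬∃x A ≡ ∀x ¬A, De Morgan for ∧/∨):
  (\exists v\, D(v,v)) \land (\exists y\, \forall x\, (G(y) \land \neg D(x,y))) \lor (\forall t\, M(t,t))
Finally move all quantifiers to the prefix:
  \exists v\, \exists y\, \forall x\, \forall t\, (D(v,v) \land G(y) \land \neg D(x,y) \lor M(t,t))

\exists v\, \exists y\, \forall x\, \forall t\, (D(v,v) \land G(y) \land \neg D(x,y) \lor M(t,t))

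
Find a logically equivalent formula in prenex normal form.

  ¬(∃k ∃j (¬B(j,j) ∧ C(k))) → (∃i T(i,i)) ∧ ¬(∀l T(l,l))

First replace A → B with ¬A ∨ B.
  ¬¬(∃k ∃j (¬B(j,j) ∧ C(k))) ∨ (∃i T(i,i)) ∧ ¬(∀l T(l,l))
Drive negations inward (¬∀x A ≡ ∃x ¬A, ¬∃x A ≡ ∀x ¬A, De Morgan for ∧/∨):
  (∃k ∃j (¬B(j,j) ∧ C(k))) ∨ (∃i T(i,i)) ∧ (∃l ¬T(l,l))
Extract every quantifier outward, since the variables are now distinct and don't occur free across branches:
  ∃k ∃j ∃i ∃l (¬B(j,j) ∧ C(k) ∨ T(i,i) ∧ ¬T(l,l))

∃k ∃j ∃i ∃l (¬B(j,j) ∧ C(k) ∨ T(i,i) ∧ ¬T(l,l))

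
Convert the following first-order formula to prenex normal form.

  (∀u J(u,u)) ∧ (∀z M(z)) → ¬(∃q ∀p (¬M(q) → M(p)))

First replace A → B with ¬A ∨ B.
  ¬((∀u J(u,u)) ∧ (∀z M(z))) ∨ ¬(∃q ∀p (¬¬M(q) ∨ M(p)))
Push ¬ through the quantifiers and connectives to reach negation normal form:
  (∃u ¬J(u,u)) ∨ (∃z ¬M(z)) ∨ (∀q ∃p (¬M(q) ∧ ¬M(p)))
All bound variables are already distinct, so no renaming is needed.
Extract every quantifier outward, since the variables are now distinct and don't occur free across branches:
  ∃u ∃z ∀q ∃p (¬J(u,u) ∨ ¬M(z) ∨ ¬M(q) ∧ ¬M(p))

∃u ∃z ∀q ∃p (¬J(u,u) ∨ ¬M(z) ∨ ¬M(q) ∧ ¬M(p))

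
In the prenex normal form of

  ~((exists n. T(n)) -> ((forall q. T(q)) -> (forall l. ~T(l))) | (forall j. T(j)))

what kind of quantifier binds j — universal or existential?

First replace A → B with ¬A ∨ B.
  ~(~(exists n. T(n)) | ~(forall q. T(q)) | (forall l. ~T(l)) | (forall j. T(j)))
Drive negations inward (¬∀x A ≡ ∃x ¬A, ¬∃x A ≡ ∀x ¬A, De Morgan for ∧/∨):
  (exists n. T(n)) & (forall q. T(q)) & (exists l. T(l)) & (exists j. ~T(j))
Finally move all quantifiers to the prefix:
  exists n. forall q. exists l. exists j. (T(n) & T(q) & T(l) & ~T(j))
The quantifier forall j sits under an odd number of negations (counting the antecedent side of each →), so it flips to exists j.

existential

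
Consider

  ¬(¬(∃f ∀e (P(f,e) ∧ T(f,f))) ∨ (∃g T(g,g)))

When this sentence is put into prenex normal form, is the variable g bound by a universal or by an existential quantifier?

universal

Move each ¬ inward, flipping quantifiers it crosses:
  (∃f ∀e (P(f,e) ∧ T(f,f))) ∧ (∀g ¬T(g,g))
All bound variables are already distinct, so no renaming is needed.
Pull the quantifiers to the front (each side's bound variable is not free in the other side):
  ∃f ∀e ∀g (P(f,e) ∧ T(f,f) ∧ ¬T(g,g))
The quantifier ∃g sits under an odd number of negations, so it flips to ∀g.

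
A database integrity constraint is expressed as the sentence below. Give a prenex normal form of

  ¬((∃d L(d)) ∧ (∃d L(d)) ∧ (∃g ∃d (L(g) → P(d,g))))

First replace A → B with ¬A ∨ B.
  ¬((∃d L(d)) ∧ (∃d L(d)) ∧ (∃g ∃d (¬L(g) ∨ P(d,g))))
Push ¬ through the quantifiers and connectives to reach negation normal form:
  (∀d ¬L(d)) ∨ (∀d ¬L(d)) ∨ (∀g ∀d (L(g) ∧ ¬P(d,g)))
Standardize variables apart so no two quantifiers bind the same name: d↦w, d↦v1.
  (∀d ¬L(d)) ∨ (∀w ¬L(w)) ∨ (∀g ∀v1 (L(g) ∧ ¬P(v1,g)))
Finally move all quantifiers to the prefix:
  ∀d ∀w ∀g ∀v1 (¬L(d) ∨ ¬L(w) ∨ L(g) ∧ ¬P(v1,g))

∀d ∀w ∀g ∀v1 (¬L(d) ∨ ¬L(w) ∨ L(g) ∧ ¬P(v1,g))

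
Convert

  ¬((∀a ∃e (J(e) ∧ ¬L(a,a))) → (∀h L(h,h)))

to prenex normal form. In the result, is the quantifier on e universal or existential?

First replace A → B with ¬A ∨ B.
  ¬(¬(∀a ∃e (J(e) ∧ ¬L(a,a))) ∨ (∀h L(h,h)))
Push ¬ through the quantifiers and connectives to reach negation normal form:
  (∀a ∃e (J(e) ∧ ¬L(a,a))) ∧ (∃h ¬L(h,h))
All bound variables are already distinct, so no renaming is needed.
Pull the quantifiers to the front (each side's bound variable is not free in the other side):
  ∀a ∃e ∃h (J(e) ∧ ¬L(a,a) ∧ ¬L(h,h))
The quantifier ∃e sits under an even number of negations (counting the antecedent side of each →), so it remains existential.

existential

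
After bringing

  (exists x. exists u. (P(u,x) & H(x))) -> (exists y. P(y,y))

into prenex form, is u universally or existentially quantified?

universal

Eliminate → and ↔ using ¬ and ∨.
  ~(exists x. exists u. (P(u,x) & H(x))) | (exists y. P(y,y))
Move each ¬ inward, flipping quantifiers it crosses:
  (forall x. forall u. (~P(u,x) | ~H(x))) | (exists y. P(y,y))
All bound variables are already distinct, so no renaming is needed.
Extract every quantifier outward, since the variables are now distinct and don't occur free across branches:
  forall x. forall u. exists y. (~P(u,x) | ~H(x) | P(y,y))
The quantifier exists u sits under an odd number of negations (counting the antecedent side of each →), so it flips to forall u.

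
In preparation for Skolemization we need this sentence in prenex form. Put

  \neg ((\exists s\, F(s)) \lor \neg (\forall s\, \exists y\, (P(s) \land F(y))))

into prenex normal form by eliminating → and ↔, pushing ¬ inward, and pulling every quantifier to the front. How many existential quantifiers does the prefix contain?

1

Drive negations inward (¬∀x A ≡ ∃x ¬A, ¬∃x A ≡ ∀x ¬A, De Morgan for ∧/∨):
  (\forall s\, \neg F(s)) \land (\forall s\, \exists y\, (P(s) \land F(y)))
Rename bound variables to avoid capture: s↦y1.
  (\forall s\, \neg F(s)) \land (\forall y1\, \exists y\, (P(y1) \land F(y)))
Finally move all quantifiers to the prefix:
  \forall s\, \forall y1\, \exists y\, (\neg F(s) \land P(y1) \land F(y))
The prefix is \forall s \forall y1 \exists y: 2 universal, 1 existential.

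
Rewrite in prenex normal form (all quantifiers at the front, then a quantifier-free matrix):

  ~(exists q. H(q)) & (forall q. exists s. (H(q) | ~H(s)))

forall q. forall w1. exists s. (~H(q) & (H(w1) | ~H(s)))

Move each ¬ inward, flipping quantifiers it crosses:
  (forall q. ~H(q)) & (forall q. exists s. (H(q) | ~H(s)))
Give each quantifier a distinct variable: q↦w1.
  (forall q. ~H(q)) & (forall w1. exists s. (H(w1) | ~H(s)))
Extract every quantifier outward, since the variables are now distinct and don't occur free across branches:
  forall q. forall w1. exists s. (~H(q) & (H(w1) | ~H(s)))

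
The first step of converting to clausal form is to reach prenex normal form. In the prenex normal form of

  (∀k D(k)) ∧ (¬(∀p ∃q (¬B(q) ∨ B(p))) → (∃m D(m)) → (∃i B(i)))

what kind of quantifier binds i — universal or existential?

existential

Rewrite implications/biconditionals: A → B as ¬A ∨ B.
  (∀k D(k)) ∧ (¬¬(∀p ∃q (¬B(q) ∨ B(p))) ∨ ¬(∃m D(m)) ∨ (∃i B(i)))
Push ¬ through the quantifiers and connectives to reach negation normal form:
  (∀k D(k)) ∧ ((∀p ∃q (¬B(q) ∨ B(p))) ∨ (∀m ¬D(m)) ∨ (∃i B(i)))
Extract every quantifier outward, since the variables are now distinct and don't occur free across branches:
  ∀k ∀p ∃q ∀m ∃i (D(k) ∧ (¬B(q) ∨ B(p) ∨ ¬D(m) ∨ B(i)))
The quantifier ∃i sits under an even number of negations (counting the antecedent side of each →), so it remains existential.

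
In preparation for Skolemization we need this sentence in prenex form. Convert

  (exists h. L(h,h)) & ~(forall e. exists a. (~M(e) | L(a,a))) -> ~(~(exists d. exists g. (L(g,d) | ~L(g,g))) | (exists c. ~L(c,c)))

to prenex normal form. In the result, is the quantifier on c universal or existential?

First replace A → B with ¬A ∨ B.
  ~((exists h. L(h,h)) & ~(forall e. exists a. (~M(e) | L(a,a)))) | ~(~(exists d. exists g. (L(g,d) | ~L(g,g))) | (exists c. ~L(c,c)))
Push ¬ through the quantifiers and connectives to reach negation normal form:
  (forall h. ~L(h,h)) | (forall e. exists a. (~M(e) | L(a,a))) | (exists d. exists g. (L(g,d) | ~L(g,g))) & (forall c. L(c,c))
Finally move all quantifiers to the prefix:
  forall h. forall e. exists a. exists d. exists g. forall c. (~L(h,h) | ~M(e) | L(a,a) | (L(g,d) | ~L(g,g)) & L(c,c))
The quantifier exists c sits under an odd number of negations (counting the antecedent side of each →), so it flips to forall c.

universal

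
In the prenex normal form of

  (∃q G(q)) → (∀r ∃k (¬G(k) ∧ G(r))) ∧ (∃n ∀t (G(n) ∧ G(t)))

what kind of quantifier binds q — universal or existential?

universal

Rewrite implications/biconditionals: A → B as ¬A ∨ B.
  ¬(∃q G(q)) ∨ (∀r ∃k (¬G(k) ∧ G(r))) ∧ (∃n ∀t (G(n) ∧ G(t)))
Drive negations inward (¬∀x A ≡ ∃x ¬A, ¬∃x A ≡ ∀x ¬A, De Morgan for ∧/∨):
  (∀q ¬G(q)) ∨ (∀r ∃k (¬G(k) ∧ G(r))) ∧ (∃n ∀t (G(n) ∧ G(t)))
Finally move all quantifiers to the prefix:
  ∀q ∀r ∃k ∃n ∀t (¬G(q) ∨ ¬G(k) ∧ G(r) ∧ G(n) ∧ G(t))
The quantifier ∃q sits under an odd number of negations (counting the antecedent side of each →), so it flips to ∀q.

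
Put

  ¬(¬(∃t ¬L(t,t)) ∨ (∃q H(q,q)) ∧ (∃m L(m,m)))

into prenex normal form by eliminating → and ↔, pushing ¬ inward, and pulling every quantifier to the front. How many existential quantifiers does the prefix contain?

Push ¬ through the quantifiers and connectives to reach negation normal form:
  (∃t ¬L(t,t)) ∧ ((∀q ¬H(q,q)) ∨ (∀m ¬L(m,m)))
All bound variables are already distinct, so no renaming is needed.
Finally move all quantifiers to the prefix:
  ∃t ∀q ∀m (¬L(t,t) ∧ (¬H(q,q) ∨ ¬L(m,m)))
The prefix is ∃t ∀q ∀m: 2 universal, 1 existential.

1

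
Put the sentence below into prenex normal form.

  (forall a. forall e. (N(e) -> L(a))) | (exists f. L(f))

forall a. forall e. exists f. (~N(e) | L(a) | L(f))

Rewrite implications/biconditionals: A → B as ¬A ∨ B.
  (forall a. forall e. (~N(e) | L(a))) | (exists f. L(f))
Pull the quantifiers to the front (each side's bound variable is not free in the other side):
  forall a. forall e. exists f. (~N(e) | L(a) | L(f))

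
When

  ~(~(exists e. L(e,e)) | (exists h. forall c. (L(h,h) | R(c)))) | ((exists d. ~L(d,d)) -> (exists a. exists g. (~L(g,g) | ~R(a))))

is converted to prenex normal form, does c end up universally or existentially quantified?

Rewrite implications/biconditionals: A → B as ¬A ∨ B.
  ~(~(exists e. L(e,e)) | (exists h. forall c. (L(h,h) | R(c)))) | ~(exists d. ~L(d,d)) | (exists a. exists g. (~L(g,g) | ~R(a)))
Drive negations inward (¬∀x A ≡ ∃x ¬A, ¬∃x A ≡ ∀x ¬A, De Morgan for ∧/∨):
  (exists e. L(e,e)) & (forall h. exists c. (~L(h,h) & ~R(c))) | (forall d. L(d,d)) | (exists a. exists g. (~L(g,g) | ~R(a)))
Pull the quantifiers to the front (each side's bound variable is not free in the other side):
  exists e. forall h. exists c. forall d. exists a. exists g. (L(e,e) & ~L(h,h) & ~R(c) | L(d,d) | ~L(g,g) | ~R(a))
The quantifier forall c sits under an odd number of negations (counting the antecedent side of each →), so it flips to exists c.

existential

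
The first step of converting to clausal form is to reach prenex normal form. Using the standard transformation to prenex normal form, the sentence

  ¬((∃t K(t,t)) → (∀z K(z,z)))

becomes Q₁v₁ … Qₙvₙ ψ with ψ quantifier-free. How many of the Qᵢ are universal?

Eliminate → and ↔ using ¬ and ∨.
  ¬(¬(∃t K(t,t)) ∨ (∀z K(z,z)))
Move each ¬ inward, flipping quantifiers it crosses:
  (∃t K(t,t)) ∧ (∃z ¬K(z,z))
All bound variables are already distinct, so no renaming is needed.
Finally move all quantifiers to the prefix:
  ∃t ∃z (K(t,t) ∧ ¬K(z,z))
The prefix is ∃t ∃z: 0 universal, 2 existential.

0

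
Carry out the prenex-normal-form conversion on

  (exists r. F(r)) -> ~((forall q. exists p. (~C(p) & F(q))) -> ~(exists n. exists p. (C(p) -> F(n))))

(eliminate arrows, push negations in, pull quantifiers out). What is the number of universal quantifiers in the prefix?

2

Rewrite implications/biconditionals: A → B as ¬A ∨ B.
  ~(exists r. F(r)) | ~(~(forall q. exists p. (~C(p) & F(q))) | ~(exists n. exists p. (~C(p) | F(n))))
Move each ¬ inward, flipping quantifiers it crosses:
  (forall r. ~F(r)) | (forall q. exists p. (~C(p) & F(q))) & (exists n. exists p. (~C(p) | F(n)))
Standardize variables apart so no two quantifiers bind the same name: p↦b.
  (forall r. ~F(r)) | (forall q. exists p. (~C(p) & F(q))) & (exists n. exists b. (~C(b) | F(n)))
Finally move all quantifiers to the prefix:
  forall r. forall q. exists p. exists n. exists b. (~F(r) | ~C(p) & F(q) & (~C(b) | F(n)))
The prefix is forall r forall q exists p exists n exists b: 2 universal, 3 existential.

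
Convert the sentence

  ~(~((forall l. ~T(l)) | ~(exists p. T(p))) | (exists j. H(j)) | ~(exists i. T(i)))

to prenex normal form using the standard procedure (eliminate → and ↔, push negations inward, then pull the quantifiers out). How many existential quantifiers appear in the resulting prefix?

Push ¬ through the quantifiers and connectives to reach negation normal form:
  ((forall l. ~T(l)) | (forall p. ~T(p))) & (forall j. ~H(j)) & (exists i. T(i))
Extract every quantifier outward, since the variables are now distinct and don't occur free across branches:
  forall l. forall p. forall j. exists i. ((~T(l) | ~T(p)) & ~H(j) & T(i))
The prefix is forall l forall p forall j exists i: 3 universal, 1 existential.

1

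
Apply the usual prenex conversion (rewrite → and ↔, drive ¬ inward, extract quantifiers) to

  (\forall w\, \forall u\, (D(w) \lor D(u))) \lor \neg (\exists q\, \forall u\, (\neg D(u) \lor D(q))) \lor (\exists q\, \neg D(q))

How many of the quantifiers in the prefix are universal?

Drive negations inward (¬∀x A ≡ ∃x ¬A, ¬∃x A ≡ ∀x ¬A, De Morgan for ∧/∨):
  (\forall w\, \forall u\, (D(w) \lor D(u))) \lor (\forall q\, \exists u\, (D(u) \land \neg D(q))) \lor (\exists q\, \neg D(q))
Give each quantifier a distinct variable: u↦b, q↦z.
  (\forall w\, \forall u\, (D(w) \lor D(u))) \lor (\forall q\, \exists b\, (D(b) \land \neg D(q))) \lor (\exists z\, \neg D(z))
Finally move all quantifiers to the prefix:
  \forall w\, \forall u\, \forall q\, \exists b\, \exists z\, (D(w) \lor D(u) \lor D(b) \land \neg D(q) \lor \neg D(z))
The prefix is \forall w \forall u \forall q \exists b \exists z: 3 universal, 2 existential.

3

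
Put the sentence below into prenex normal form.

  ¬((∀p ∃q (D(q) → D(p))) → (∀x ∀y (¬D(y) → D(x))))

First replace A → B with ¬A ∨ B.
  ¬(¬(∀p ∃q (¬D(q) ∨ D(p))) ∨ (∀x ∀y (¬¬D(y) ∨ D(x))))
Push ¬ through the quantifiers and connectives to reach negation normal form:
  (∀p ∃q (¬D(q) ∨ D(p))) ∧ (∃x ∃y (¬D(y) ∧ ¬D(x)))
All bound variables are already distinct, so no renaming is needed.
Extract every quantifier outward, since the variables are now distinct and don't occur free across branches:
  ∀p ∃q ∃x ∃y ((¬D(q) ∨ D(p)) ∧ ¬D(y) ∧ ¬D(x))

∀p ∃q ∃x ∃y ((¬D(q) ∨ D(p)) ∧ ¬D(y) ∧ ¬D(x))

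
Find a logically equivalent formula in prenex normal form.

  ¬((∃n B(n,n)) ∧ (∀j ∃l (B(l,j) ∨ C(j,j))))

∀n ∃j ∀l (¬B(n,n) ∨ ¬B(l,j) ∧ ¬C(j,j))

Drive negations inward (¬∀x A ≡ ∃x ¬A, ¬∃x A ≡ ∀x ¬A, De Morgan for ∧/∨):
  (∀n ¬B(n,n)) ∨ (∃j ∀l (¬B(l,j) ∧ ¬C(j,j)))
Extract every quantifier outward, since the variables are now distinct and don't occur free across branches:
  ∀n ∃j ∀l (¬B(n,n) ∨ ¬B(l,j) ∧ ¬C(j,j))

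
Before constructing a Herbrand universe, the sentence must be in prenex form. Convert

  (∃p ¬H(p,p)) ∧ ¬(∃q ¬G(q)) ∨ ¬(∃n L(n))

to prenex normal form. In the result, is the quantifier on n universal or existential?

Move each ¬ inward, flipping quantifiers it crosses:
  (∃p ¬H(p,p)) ∧ (∀q G(q)) ∨ (∀n ¬L(n))
All bound variables are already distinct, so no renaming is needed.
Extract every quantifier outward, since the variables are now distinct and don't occur free across branches:
  ∃p ∀q ∀n (¬H(p,p) ∧ G(q) ∨ ¬L(n))
The quantifier ∃n sits under an odd number of negations, so it flips to ∀n.

universal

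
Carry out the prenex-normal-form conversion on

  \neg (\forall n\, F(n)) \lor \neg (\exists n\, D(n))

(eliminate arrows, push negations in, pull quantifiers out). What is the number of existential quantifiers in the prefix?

Drive negations inward (¬∀x A ≡ ∃x ¬A, ¬∃x A ≡ ∀x ¬A, De Morgan for ∧/∨):
  (\exists n\, \neg F(n)) \lor (\forall n\, \neg D(n))
Give each quantifier a distinct variable: n↦z1.
  (\exists n\, \neg F(n)) \lor (\forall z1\, \neg D(z1))
Finally move all quantifiers to the prefix:
  \exists n\, \forall z1\, (\neg F(n) \lor \neg D(z1))
The prefix is \exists n \forall z1: 1 universal, 1 existential.

1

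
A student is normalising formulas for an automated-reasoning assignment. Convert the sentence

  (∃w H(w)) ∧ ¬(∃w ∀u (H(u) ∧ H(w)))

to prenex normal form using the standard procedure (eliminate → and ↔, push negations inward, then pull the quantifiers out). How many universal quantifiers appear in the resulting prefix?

1

Push ¬ through the quantifiers and connectives to reach negation normal form:
  (∃w H(w)) ∧ (∀w ∃u (¬H(u) ∨ ¬H(w)))
Standardize variables apart so no two quantifiers bind the same name: w↦u1.
  (∃w H(w)) ∧ (∀u1 ∃u (¬H(u) ∨ ¬H(u1)))
Finally move all quantifiers to the prefix:
  ∃w ∀u1 ∃u (H(w) ∧ (¬H(u) ∨ ¬H(u1)))
The prefix is ∃w ∀u1 ∃u: 1 universal, 2 existential.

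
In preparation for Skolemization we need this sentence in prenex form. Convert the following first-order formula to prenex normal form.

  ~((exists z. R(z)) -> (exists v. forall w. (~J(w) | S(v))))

Rewrite implications/biconditionals: A → B as ¬A ∨ B.
  ~(~(exists z. R(z)) | (exists v. forall w. (~J(w) | S(v))))
Move each ¬ inward, flipping quantifiers it crosses:
  (exists z. R(z)) & (forall v. exists w. (J(w) & ~S(v)))
All bound variables are already distinct, so no renaming is needed.
Pull the quantifiers to the front (each side's bound variable is not free in the other side):
  exists z. forall v. exists w. (R(z) & J(w) & ~S(v))

exists z. forall v. exists w. (R(z) & J(w) & ~S(v))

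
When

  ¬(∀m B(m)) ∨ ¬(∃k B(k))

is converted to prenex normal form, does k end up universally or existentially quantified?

universal

Drive negations inward (¬∀x A ≡ ∃x ¬A, ¬∃x A ≡ ∀x ¬A, De Morgan for ∧/∨):
  (∃m ¬B(m)) ∨ (∀k ¬B(k))
Pull the quantifiers to the front (each side's bound variable is not free in the other side):
  ∃m ∀k (¬B(m) ∨ ¬B(k))
The quantifier ∃k sits under an odd number of negations, so it flips to ∀k.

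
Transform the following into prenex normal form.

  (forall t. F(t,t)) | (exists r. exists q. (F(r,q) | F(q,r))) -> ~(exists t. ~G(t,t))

First replace A → B with ¬A ∨ B.
  ~((forall t. F(t,t)) | (exists r. exists q. (F(r,q) | F(q,r)))) | ~(exists t. ~G(t,t))
Push ¬ through the quantifiers and connectives to reach negation normal form:
  (exists t. ~F(t,t)) & (forall r. forall q. (~F(r,q) & ~F(q,r))) | (forall t. G(t,t))
Rename bound variables to avoid capture: t↦y1.
  (exists t. ~F(t,t)) & (forall r. forall q. (~F(r,q) & ~F(q,r))) | (forall y1. G(y1,y1))
Pull the quantifiers to the front (each side's bound variable is not free in the other side):
  exists t. forall r. forall q. forall y1. (~F(t,t) & ~F(r,q) & ~F(q,r) | G(y1,y1))

exists t. forall r. forall q. forall y1. (~F(t,t) & ~F(r,q) & ~F(q,r) | G(y1,y1))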